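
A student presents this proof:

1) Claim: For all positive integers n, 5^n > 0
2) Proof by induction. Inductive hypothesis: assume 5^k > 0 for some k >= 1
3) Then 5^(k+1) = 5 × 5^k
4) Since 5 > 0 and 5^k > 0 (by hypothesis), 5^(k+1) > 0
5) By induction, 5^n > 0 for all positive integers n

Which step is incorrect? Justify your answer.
Step 5: By induction, 5^n > 0 for all positive integers n

Step 5 concludes the proof by induction, but no base case was ever established. A valid induction proof requires: (1) a base case proving 5^1 > 0, and (2) an inductive step showing IF 5^k > 0 THEN 5^(k+1) > 0. Steps 2-4 correctly establish the inductive step, but without the base case the conclusion in step 5 does not follow.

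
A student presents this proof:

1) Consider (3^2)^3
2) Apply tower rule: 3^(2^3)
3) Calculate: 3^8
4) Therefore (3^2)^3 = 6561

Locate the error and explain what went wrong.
Step 2: Apply tower rule: 3^(2^3)

Step 2 incorrectly states that (a^b)^c = a^(b^c). The correct rule is (a^b)^c = a^(b×c). The actual value is (3^2)^3 = 3^6 = 729, not 3^8 = 6561.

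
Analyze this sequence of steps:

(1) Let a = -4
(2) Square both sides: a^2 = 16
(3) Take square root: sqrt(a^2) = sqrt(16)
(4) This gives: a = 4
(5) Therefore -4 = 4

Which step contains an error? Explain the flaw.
Step 4: This gives: a = 4

Step 4 incorrectly states that sqrt(a^2) = a. The correct identity is sqrt(a^2) = |a|. Since a = -4 < 0, we have sqrt(a^2) = |-4| = 4, not a = -4.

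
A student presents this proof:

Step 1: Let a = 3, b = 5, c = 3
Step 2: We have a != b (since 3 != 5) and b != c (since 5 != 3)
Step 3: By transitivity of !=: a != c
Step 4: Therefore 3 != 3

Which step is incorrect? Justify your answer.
Step 3: By transitivity of !=: a != c

Step 3 incorrectly applies transitivity to the '!=' relation. Transitivity states: if a R b and b R c, then a R c. However, '!=' is not transitive. Counterexample: 3 != 5 and 5 != 3, but 3 = 3 (both equal 3). Transitivity holds for relations like <, <=, =, but not for !=.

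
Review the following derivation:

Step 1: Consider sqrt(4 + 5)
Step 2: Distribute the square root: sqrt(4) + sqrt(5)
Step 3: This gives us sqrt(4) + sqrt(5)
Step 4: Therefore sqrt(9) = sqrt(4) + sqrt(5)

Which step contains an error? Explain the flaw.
Step 2: Distribute the square root: sqrt(4) + sqrt(5)

Step 2 incorrectly 'distributes' the square root over addition. The square root function does not distribute: sqrt(a + b) ≠ sqrt(a) + sqrt(b). In fact, sqrt(4 + 5) = sqrt(9) ≈ 3.0000, while sqrt(4) + sqrt(5) ≈ 4.2361.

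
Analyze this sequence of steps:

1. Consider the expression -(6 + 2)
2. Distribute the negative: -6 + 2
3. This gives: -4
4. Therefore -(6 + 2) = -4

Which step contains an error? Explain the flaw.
Step 2: Distribute the negative: -6 + 2

Step 2 incorrectly distributes the negative sign. The correct distribution is -(6 + 2) = -6 - 2 = -8. The negative must be applied to both terms, not just the first. The error treats -(6 + 2) as -6 + 2, which equals -4 instead of -8.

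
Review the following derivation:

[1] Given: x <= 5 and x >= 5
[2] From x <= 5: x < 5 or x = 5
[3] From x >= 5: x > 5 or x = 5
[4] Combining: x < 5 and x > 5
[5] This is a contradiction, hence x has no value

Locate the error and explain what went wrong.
Step 4: Combining: x < 5 and x > 5

Step 4 incorrectly combines the conditions. From x <= 5 and x >= 5, the intersection is x = 5. The error treats the 'or' cases as 'and' requirements. The correct conclusion is that x = 5 is the unique solution, not that no solution exists.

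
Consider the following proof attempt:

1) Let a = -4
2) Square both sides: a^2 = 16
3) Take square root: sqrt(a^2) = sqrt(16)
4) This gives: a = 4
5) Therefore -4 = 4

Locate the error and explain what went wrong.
Step 4: This gives: a = 4

Step 4 incorrectly states that sqrt(a^2) = a. The correct identity is sqrt(a^2) = |a|. Since a = -4 < 0, we have sqrt(a^2) = |-4| = 4, not a = -4.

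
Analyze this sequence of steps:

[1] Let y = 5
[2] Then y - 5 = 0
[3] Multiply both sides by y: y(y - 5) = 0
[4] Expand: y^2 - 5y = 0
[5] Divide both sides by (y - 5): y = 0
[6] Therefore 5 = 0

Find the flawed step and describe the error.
Step 5: Divide both sides by (y - 5): y = 0

Step 5 divides both sides by (y - 5). However, since y = 5, we have (y - 5) = 0. Division by zero is undefined, making this step invalid.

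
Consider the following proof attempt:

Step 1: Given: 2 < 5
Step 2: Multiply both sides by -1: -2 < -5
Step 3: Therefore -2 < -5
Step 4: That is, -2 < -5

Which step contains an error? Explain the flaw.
Step 2: Multiply both sides by -1: -2 < -5

Step 2 multiplies both sides by -1 but fails to reverse the inequality sign. When multiplying (or dividing) an inequality by a negative number, the direction must be reversed. Since 2 < 5, we should get -2 > -5, i.e., -2 > -5.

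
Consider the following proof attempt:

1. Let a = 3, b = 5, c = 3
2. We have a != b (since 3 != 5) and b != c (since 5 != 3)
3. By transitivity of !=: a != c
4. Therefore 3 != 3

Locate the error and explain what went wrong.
Step 3: By transitivity of !=: a != c

Step 3 incorrectly applies transitivity to the '!=' relation. Transitivity states: if a R b and b R c, then a R c. However, '!=' is not transitive. Counterexample: 3 != 5 and 5 != 3, but 3 = 3 (both equal 3). Transitivity holds for relations like <, <=, =, but not for !=.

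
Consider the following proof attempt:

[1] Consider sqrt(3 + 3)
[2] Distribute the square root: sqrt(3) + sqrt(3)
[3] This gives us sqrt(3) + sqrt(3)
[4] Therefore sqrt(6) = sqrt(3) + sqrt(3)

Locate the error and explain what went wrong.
Step 2: Distribute the square root: sqrt(3) + sqrt(3)

Step 2 incorrectly 'distributes' the square root over addition. The square root function does not distribute: sqrt(a + b) ≠ sqrt(a) + sqrt(b). In fact, sqrt(3 + 3) = sqrt(6) ≈ 2.4495, while sqrt(3) + sqrt(3) ≈ 3.4641.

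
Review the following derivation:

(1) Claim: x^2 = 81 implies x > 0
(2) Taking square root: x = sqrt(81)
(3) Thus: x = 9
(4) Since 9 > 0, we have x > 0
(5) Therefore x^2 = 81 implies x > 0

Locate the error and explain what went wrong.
Step 2: Taking square root: x = sqrt(81)

Step 2 takes the square root and assumes the positive root only. The equation x^2 = 81 actually has two solutions: x = 9 and x = -9. The proof silently assumes x > 0 without justification, then uses this assumption to conclude x > 0, which is circular. The counterexample x = -9 shows the claim is false.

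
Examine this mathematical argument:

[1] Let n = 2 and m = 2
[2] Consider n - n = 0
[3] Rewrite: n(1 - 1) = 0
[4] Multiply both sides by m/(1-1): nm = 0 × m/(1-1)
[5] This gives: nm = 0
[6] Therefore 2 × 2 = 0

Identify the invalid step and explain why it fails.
Step 4: Multiply both sides by m/(1-1): nm = 0 × m/(1-1)

Step 4 multiplies both sides by m/(1-1). However, 1-1 = 0, so this is multiplication by m/0, which is undefined. We cannot multiply by an undefined expression.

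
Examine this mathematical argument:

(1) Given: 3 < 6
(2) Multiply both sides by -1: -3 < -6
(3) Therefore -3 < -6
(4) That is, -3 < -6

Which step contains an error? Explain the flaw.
Step 2: Multiply both sides by -1: -3 < -6

Step 2 multiplies both sides by -1 but fails to reverse the inequality sign. When multiplying (or dividing) an inequality by a negative number, the direction must be reversed. Since 3 < 6, we should get -3 > -6, i.e., -3 > -6.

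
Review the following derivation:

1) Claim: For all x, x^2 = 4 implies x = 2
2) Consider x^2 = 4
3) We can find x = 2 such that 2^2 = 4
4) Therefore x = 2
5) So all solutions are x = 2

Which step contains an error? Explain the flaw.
Step 4: Therefore x = 2

Step 4 incorrectly concludes that x = 2 is the only solution. The proof shows that x = 2 is A solution (existence), but does not show it is the ONLY solution (uniqueness). In fact, x = -2 is also a solution since (-2)^2 = 4. Finding one solution doesn't prove there are no others.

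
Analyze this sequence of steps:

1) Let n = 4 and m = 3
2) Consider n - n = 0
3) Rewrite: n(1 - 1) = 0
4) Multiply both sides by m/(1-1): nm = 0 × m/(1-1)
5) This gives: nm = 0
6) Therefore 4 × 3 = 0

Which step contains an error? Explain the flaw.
Step 4: Multiply both sides by m/(1-1): nm = 0 × m/(1-1)

Step 4 multiplies both sides by m/(1-1). However, 1-1 = 0, so this is multiplication by m/0, which is undefined. We cannot multiply by an undefined expression.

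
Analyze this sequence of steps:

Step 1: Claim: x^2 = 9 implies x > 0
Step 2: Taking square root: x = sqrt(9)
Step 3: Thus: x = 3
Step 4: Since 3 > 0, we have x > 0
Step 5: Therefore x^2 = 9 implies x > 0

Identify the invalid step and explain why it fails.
Step 2: Taking square root: x = sqrt(9)

Step 2 takes the square root and assumes the positive root only. The equation x^2 = 9 actually has two solutions: x = 3 and x = -3. The proof silently assumes x > 0 without justification, then uses this assumption to conclude x > 0, which is circular. The counterexample x = -3 shows the claim is false.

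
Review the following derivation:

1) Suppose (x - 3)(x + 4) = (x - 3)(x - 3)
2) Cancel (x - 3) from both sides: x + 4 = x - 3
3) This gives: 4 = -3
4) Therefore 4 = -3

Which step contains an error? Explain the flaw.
Step 2: Cancel (x - 3) from both sides: x + 4 = x - 3

Step 2 cancels (x - 3) from both sides. This is only valid if (x - 3) ≠ 0, i.e., x ≠ 3. When x = 3, both sides equal zero regardless of the other factors. The correct approach requires considering x = 3 as a separate case.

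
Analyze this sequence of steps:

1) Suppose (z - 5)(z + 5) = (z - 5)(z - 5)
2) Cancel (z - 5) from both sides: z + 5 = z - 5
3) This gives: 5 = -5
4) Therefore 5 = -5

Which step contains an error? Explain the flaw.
Step 2: Cancel (z - 5) from both sides: z + 5 = z - 5

Step 2 cancels (z - 5) from both sides. This is only valid if (z - 5) ≠ 0, i.e., z ≠ 5. When z = 5, both sides equal zero regardless of the other factors. The correct approach requires considering z = 5 as a separate case.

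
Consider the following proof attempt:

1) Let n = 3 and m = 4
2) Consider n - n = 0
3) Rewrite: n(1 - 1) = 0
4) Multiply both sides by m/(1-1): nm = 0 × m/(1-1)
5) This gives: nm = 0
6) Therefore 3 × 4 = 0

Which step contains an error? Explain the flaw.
Step 4: Multiply both sides by m/(1-1): nm = 0 × m/(1-1)

Step 4 multiplies both sides by m/(1-1). However, 1-1 = 0, so this is multiplication by m/0, which is undefined. We cannot multiply by an undefined expression.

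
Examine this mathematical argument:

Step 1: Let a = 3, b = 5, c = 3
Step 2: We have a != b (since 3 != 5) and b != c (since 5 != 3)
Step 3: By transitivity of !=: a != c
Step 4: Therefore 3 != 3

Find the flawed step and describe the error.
Step 3: By transitivity of !=: a != c

Step 3 incorrectly applies transitivity to the '!=' relation. Transitivity states: if a R b and b R c, then a R c. However, '!=' is not transitive. Counterexample: 3 != 5 and 5 != 3, but 3 = 3 (both equal 3). Transitivity holds for relations like <, <=, =, but not for !=.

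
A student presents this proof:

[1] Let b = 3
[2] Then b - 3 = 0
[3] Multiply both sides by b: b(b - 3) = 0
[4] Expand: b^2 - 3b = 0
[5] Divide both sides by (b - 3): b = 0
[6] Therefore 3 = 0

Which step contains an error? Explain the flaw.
Step 5: Divide both sides by (b - 3): b = 0

Step 5 divides both sides by (b - 3). However, since b = 3, we have (b - 3) = 0. Division by zero is undefined, making this step invalid.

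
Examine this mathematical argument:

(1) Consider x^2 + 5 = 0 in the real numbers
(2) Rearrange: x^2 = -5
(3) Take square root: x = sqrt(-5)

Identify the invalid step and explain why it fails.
Step 3: Take square root: x = sqrt(-5)

Step 3 takes the square root of -5, which is negative. In the real number system, the square root of a negative number is undefined. The equation x^2 + 5 = 0 has no real solutions. Square roots of negative numbers only exist in the complex numbers.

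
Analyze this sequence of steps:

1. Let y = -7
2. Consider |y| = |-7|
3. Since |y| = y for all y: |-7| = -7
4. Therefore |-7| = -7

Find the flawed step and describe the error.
Step 3: Since |y| = y for all y: |-7| = -7

Step 3 incorrectly states that |y| = y for all y. The correct definition is |y| = y when y >= 0, and |y| = -y when y < 0. Since -7 < 0, we have |-7| = -(-7) = 7, not -7.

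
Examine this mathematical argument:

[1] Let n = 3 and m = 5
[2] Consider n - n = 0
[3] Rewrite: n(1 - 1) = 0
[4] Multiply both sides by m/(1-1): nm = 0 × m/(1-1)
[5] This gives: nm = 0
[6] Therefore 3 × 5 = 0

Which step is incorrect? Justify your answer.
Step 4: Multiply both sides by m/(1-1): nm = 0 × m/(1-1)

Step 4 multiplies both sides by m/(1-1). However, 1-1 = 0, so this is multiplication by m/0, which is undefined. We cannot multiply by an undefined expression.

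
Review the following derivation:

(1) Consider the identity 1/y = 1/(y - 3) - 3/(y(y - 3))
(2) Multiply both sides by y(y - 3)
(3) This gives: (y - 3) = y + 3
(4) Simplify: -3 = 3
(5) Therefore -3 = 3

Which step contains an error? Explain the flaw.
Step 3: This gives: (y - 3) = y + 3

Step 3 makes a sign error when clearing denominators. Multiplying -3/(y(y - 3)) by y(y - 3) gives -3, not +3. The correct result is (y - 3) = y - 3, which is trivially true, not (y - 3) = y + 3. (Step 1 is a valid identity: 1/(y - 3) - 3/(y(y - 3)) = (y - 3)/(y(y - 3)) = 1/y.)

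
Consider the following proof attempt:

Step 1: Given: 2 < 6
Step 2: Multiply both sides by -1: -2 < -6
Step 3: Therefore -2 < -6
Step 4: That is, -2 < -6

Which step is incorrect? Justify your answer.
Step 2: Multiply both sides by -1: -2 < -6

Step 2 multiplies both sides by -1 but fails to reverse the inequality sign. When multiplying (or dividing) an inequality by a negative number, the direction must be reversed. Since 2 < 6, we should get -2 > -6, i.e., -2 > -6.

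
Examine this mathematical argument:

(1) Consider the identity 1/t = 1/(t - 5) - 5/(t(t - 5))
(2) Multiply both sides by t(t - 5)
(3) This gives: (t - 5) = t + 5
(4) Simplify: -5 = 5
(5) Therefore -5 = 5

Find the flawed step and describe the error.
Step 3: This gives: (t - 5) = t + 5

Step 3 makes a sign error when clearing denominators. Multiplying -5/(t(t - 5)) by t(t - 5) gives -5, not +5. The correct result is (t - 5) = t - 5, which is trivially true, not (t - 5) = t + 5. (Step 1 is a valid identity: 1/(t - 5) - 5/(t(t - 5)) = (t - 5)/(t(t - 5)) = 1/t.)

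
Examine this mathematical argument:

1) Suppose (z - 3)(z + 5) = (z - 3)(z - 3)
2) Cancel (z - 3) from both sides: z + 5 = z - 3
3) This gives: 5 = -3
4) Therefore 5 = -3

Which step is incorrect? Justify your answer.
Step 2: Cancel (z - 3) from both sides: z + 5 = z - 3

Step 2 cancels (z - 3) from both sides. This is only valid if (z - 3) ≠ 0, i.e., z ≠ 3. When z = 3, both sides equal zero regardless of the other factors. The correct approach requires considering z = 3 as a separate case.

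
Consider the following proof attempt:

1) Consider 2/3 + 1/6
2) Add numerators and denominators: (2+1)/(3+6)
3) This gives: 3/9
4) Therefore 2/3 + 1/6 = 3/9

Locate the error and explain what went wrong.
Step 2: Add numerators and denominators: (2+1)/(3+6)

Step 2 incorrectly adds fractions by separately adding numerators and denominators. This is wrong. The correct method requires a common denominator: 2/3 + 1/6 = (2×6 + 1×3)/(3×6) = 15/18 = 5/6. The method used gives 3/9, which is different.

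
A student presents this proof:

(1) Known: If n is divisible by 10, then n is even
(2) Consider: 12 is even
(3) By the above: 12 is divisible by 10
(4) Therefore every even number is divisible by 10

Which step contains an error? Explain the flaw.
Step 3: By the above: 12 is divisible by 10

Step 3 commits the fallacy of affirming the consequent. The known fact 'divisible by 10 → even' does NOT imply 'even → divisible by 10'. That would be the converse, which is false. For example, 12 is even but 12 ÷ 10 = 1.20, which is not an integer.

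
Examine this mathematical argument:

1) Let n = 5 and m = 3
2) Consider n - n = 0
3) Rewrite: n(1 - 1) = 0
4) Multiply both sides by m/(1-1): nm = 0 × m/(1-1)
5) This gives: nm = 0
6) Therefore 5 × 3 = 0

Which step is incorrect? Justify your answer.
Step 4: Multiply both sides by m/(1-1): nm = 0 × m/(1-1)

Step 4 multiplies both sides by m/(1-1). However, 1-1 = 0, so this is multiplication by m/0, which is undefined. We cannot multiply by an undefined expression.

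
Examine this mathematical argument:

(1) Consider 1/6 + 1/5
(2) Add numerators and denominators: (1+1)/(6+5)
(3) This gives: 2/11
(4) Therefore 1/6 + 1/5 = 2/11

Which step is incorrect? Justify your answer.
Step 2: Add numerators and denominators: (1+1)/(6+5)

Step 2 incorrectly adds fractions by separately adding numerators and denominators. This is wrong. The correct method requires a common denominator: 1/6 + 1/5 = (1×5 + 1×6)/(6×5) = 11/30 = 11/30. The method used gives 2/11, which is different.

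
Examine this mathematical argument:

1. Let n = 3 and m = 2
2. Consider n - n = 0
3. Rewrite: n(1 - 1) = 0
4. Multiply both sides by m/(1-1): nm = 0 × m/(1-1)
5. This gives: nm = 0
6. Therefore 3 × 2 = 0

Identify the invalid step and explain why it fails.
Step 4: Multiply both sides by m/(1-1): nm = 0 × m/(1-1)

Step 4 multiplies both sides by m/(1-1). However, 1-1 = 0, so this is multiplication by m/0, which is undefined. We cannot multiply by an undefined expression.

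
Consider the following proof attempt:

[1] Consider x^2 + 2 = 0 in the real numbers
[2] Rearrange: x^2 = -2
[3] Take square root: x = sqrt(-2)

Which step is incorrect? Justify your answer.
Step 3: Take square root: x = sqrt(-2)

Step 3 takes the square root of -2, which is negative. In the real number system, the square root of a negative number is undefined. The equation x^2 + 2 = 0 has no real solutions. Square roots of negative numbers only exist in the complex numbers.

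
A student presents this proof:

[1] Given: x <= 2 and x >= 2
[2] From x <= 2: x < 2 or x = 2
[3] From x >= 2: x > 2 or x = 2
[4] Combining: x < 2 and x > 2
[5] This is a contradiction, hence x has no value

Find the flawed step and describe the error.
Step 4: Combining: x < 2 and x > 2

Step 4 incorrectly combines the conditions. From x <= 2 and x >= 2, the intersection is x = 2. The error treats the 'or' cases as 'and' requirements. The correct conclusion is that x = 2 is the unique solution, not that no solution exists.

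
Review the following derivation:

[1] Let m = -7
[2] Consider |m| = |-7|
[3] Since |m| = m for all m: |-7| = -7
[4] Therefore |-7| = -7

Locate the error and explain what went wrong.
Step 3: Since |m| = m for all m: |-7| = -7

Step 3 incorrectly states that |m| = m for all m. The correct definition is |m| = m when m >= 0, and |m| = -m when m < 0. Since -7 < 0, we have |-7| = -(-7) = 7, not -7.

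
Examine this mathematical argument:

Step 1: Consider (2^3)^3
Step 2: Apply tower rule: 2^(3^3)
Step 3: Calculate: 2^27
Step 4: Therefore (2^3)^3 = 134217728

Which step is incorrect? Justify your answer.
Step 2: Apply tower rule: 2^(3^3)

Step 2 incorrectly states that (a^b)^c = a^(b^c). The correct rule is (a^b)^c = a^(b×c). The actual value is (2^3)^3 = 2^9 = 512, not 2^27 = 134217728.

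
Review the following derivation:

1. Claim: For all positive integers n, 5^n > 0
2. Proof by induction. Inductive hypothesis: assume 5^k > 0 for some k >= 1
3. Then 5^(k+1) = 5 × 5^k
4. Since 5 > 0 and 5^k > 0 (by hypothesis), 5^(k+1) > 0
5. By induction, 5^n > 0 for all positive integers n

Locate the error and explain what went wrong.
Step 5: By induction, 5^n > 0 for all positive integers n

Step 5 concludes the proof by induction, but no base case was ever established. A valid induction proof requires: (1) a base case proving 5^1 > 0, and (2) an inductive step showing IF 5^k > 0 THEN 5^(k+1) > 0. Steps 2-4 correctly establish the inductive step, but without the base case the conclusion in step 5 does not follow.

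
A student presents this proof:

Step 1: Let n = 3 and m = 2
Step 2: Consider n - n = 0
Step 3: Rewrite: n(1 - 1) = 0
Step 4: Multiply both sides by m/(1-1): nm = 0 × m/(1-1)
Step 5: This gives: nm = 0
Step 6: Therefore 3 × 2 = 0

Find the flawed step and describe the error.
Step 4: Multiply both sides by m/(1-1): nm = 0 × m/(1-1)

Step 4 multiplies both sides by m/(1-1). However, 1-1 = 0, so this is multiplication by m/0, which is undefined. We cannot multiply by an undefined expression.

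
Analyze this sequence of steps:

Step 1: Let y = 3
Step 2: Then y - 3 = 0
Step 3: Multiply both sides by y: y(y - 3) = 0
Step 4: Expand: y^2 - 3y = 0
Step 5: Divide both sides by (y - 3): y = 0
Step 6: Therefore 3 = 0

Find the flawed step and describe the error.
Step 5: Divide both sides by (y - 3): y = 0

Step 5 divides both sides by (y - 3). However, since y = 3, we have (y - 3) = 0. Division by zero is undefined, making this step invalid.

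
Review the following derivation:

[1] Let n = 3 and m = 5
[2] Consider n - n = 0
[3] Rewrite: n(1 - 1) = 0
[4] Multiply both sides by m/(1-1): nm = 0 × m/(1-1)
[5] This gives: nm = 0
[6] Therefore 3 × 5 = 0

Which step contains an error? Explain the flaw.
Step 4: Multiply both sides by m/(1-1): nm = 0 × m/(1-1)

Step 4 multiplies both sides by m/(1-1). However, 1-1 = 0, so this is multiplication by m/0, which is undefined. We cannot multiply by an undefined expression.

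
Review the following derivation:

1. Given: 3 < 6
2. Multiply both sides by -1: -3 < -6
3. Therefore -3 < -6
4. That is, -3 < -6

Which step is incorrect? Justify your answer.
Step 2: Multiply both sides by -1: -3 < -6

Step 2 multiplies both sides by -1 but fails to reverse the inequality sign. When multiplying (or dividing) an inequality by a negative number, the direction must be reversed. Since 3 < 6, we should get -3 > -6, i.e., -3 > -6.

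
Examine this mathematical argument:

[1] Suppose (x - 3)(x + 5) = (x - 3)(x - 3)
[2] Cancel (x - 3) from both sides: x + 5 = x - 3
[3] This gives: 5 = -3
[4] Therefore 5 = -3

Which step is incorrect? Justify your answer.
Step 2: Cancel (x - 3) from both sides: x + 5 = x - 3

Step 2 cancels (x - 3) from both sides. This is only valid if (x - 3) ≠ 0, i.e., x ≠ 3. When x = 3, both sides equal zero regardless of the other factors. The correct approach requires considering x = 3 as a separate case.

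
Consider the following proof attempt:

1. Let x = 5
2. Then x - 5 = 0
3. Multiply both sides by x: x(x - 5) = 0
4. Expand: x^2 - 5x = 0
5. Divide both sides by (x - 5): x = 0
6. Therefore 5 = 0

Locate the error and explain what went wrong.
Step 5: Divide both sides by (x - 5): x = 0

Step 5 divides both sides by (x - 5). However, since x = 5, we have (x - 5) = 0. Division by zero is undefined, making this step invalid.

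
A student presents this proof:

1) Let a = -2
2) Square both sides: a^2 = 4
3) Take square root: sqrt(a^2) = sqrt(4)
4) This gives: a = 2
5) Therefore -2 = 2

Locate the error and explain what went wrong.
Step 4: This gives: a = 2

Step 4 incorrectly states that sqrt(a^2) = a. The correct identity is sqrt(a^2) = |a|. Since a = -2 < 0, we have sqrt(a^2) = |-2| = 2, not a = -2.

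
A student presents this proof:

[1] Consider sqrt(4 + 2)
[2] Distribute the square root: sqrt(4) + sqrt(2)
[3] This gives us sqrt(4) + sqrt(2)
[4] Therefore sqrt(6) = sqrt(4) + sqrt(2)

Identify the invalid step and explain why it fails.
Step 2: Distribute the square root: sqrt(4) + sqrt(2)

Step 2 incorrectly 'distributes' the square root over addition. The square root function does not distribute: sqrt(a + b) ≠ sqrt(a) + sqrt(b). In fact, sqrt(4 + 2) = sqrt(6) ≈ 2.4495, while sqrt(4) + sqrt(2) ≈ 3.4142.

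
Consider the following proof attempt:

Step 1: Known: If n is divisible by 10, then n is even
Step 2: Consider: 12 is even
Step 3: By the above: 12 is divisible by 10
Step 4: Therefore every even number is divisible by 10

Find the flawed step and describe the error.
Step 3: By the above: 12 is divisible by 10

Step 3 commits the fallacy of affirming the consequent. The known fact 'divisible by 10 → even' does NOT imply 'even → divisible by 10'. That would be the converse, which is false. For example, 12 is even but 12 ÷ 10 = 1.20, which is not an integer.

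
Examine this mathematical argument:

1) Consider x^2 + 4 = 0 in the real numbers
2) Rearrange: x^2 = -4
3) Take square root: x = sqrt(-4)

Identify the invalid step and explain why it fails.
Step 3: Take square root: x = sqrt(-4)

Step 3 takes the square root of -4, which is negative. In the real number system, the square root of a negative number is undefined. The equation x^2 + 4 = 0 has no real solutions. Square roots of negative numbers only exist in the complex numbers.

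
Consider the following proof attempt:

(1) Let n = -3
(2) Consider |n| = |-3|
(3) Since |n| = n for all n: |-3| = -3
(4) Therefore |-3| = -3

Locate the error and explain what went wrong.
Step 3: Since |n| = n for all n: |-3| = -3

Step 3 incorrectly states that |n| = n for all n. The correct definition is |n| = n when n >= 0, and |n| = -n when n < 0. Since -3 < 0, we have |-3| = -(-3) = 3, not -3.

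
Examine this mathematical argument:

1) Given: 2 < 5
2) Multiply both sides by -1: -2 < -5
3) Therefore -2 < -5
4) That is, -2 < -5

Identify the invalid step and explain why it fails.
Step 2: Multiply both sides by -1: -2 < -5

Step 2 multiplies both sides by -1 but fails to reverse the inequality sign. When multiplying (or dividing) an inequality by a negative number, the direction must be reversed. Since 2 < 5, we should get -2 > -5, i.e., -2 > -5.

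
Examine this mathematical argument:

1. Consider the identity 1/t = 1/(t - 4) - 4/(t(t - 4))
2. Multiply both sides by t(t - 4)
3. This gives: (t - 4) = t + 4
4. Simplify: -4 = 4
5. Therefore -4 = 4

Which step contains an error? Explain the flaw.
Step 3: This gives: (t - 4) = t + 4

Step 3 makes a sign error when clearing denominators. Multiplying -4/(t(t - 4)) by t(t - 4) gives -4, not +4. The correct result is (t - 4) = t - 4, which is trivially true, not (t - 4) = t + 4. (Step 1 is a valid identity: 1/(t - 4) - 4/(t(t - 4)) = (t - 4)/(t(t - 4)) = 1/t.)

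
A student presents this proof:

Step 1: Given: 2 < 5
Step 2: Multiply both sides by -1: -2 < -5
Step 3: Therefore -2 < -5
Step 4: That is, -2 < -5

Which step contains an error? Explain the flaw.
Step 2: Multiply both sides by -1: -2 < -5

Step 2 multiplies both sides by -1 but fails to reverse the inequality sign. When multiplying (or dividing) an inequality by a negative number, the direction must be reversed. Since 2 < 5, we should get -2 > -5, i.e., -2 > -5.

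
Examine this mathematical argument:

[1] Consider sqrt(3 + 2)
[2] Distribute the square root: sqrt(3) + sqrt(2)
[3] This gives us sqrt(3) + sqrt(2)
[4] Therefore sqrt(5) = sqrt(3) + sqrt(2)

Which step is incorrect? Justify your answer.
Step 2: Distribute the square root: sqrt(3) + sqrt(2)

Step 2 incorrectly 'distributes' the square root over addition. The square root function does not distribute: sqrt(a + b) ≠ sqrt(a) + sqrt(b). In fact, sqrt(3 + 2) = sqrt(5) ≈ 2.2361, while sqrt(3) + sqrt(2) ≈ 3.1463.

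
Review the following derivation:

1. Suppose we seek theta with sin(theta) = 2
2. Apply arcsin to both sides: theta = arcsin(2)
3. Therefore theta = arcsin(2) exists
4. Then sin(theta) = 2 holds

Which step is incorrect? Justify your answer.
Step 2: Apply arcsin to both sides: theta = arcsin(2)

Step 2 applies arcsin to 2. However, arcsin(x) is only defined for x in [-1, 1] because sin(theta) can only produce values in that range. Since |2| > 1, arcsin(2) is undefined. There is no angle whose sine equals 2.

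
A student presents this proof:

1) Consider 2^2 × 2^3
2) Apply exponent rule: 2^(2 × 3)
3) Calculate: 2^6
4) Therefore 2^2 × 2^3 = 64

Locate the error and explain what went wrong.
Step 2: Apply exponent rule: 2^(2 × 3)

Step 2 incorrectly states that a^b × a^c = a^(b×c). The correct rule is a^b × a^c = a^(b+c). The actual value is 2^2 × 2^3 = 2^5 = 32, not 2^6 = 64.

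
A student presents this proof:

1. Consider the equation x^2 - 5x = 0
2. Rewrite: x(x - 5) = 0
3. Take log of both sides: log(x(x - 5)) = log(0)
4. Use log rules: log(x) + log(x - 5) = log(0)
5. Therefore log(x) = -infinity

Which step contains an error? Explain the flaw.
Step 3: Take log of both sides: log(x(x - 5)) = log(0)

Step 3 takes the logarithm of both sides, resulting in log(0) on the right side. The logarithm is only defined for positive numbers; log(0) is undefined (approaches negative infinity). This operation is invalid.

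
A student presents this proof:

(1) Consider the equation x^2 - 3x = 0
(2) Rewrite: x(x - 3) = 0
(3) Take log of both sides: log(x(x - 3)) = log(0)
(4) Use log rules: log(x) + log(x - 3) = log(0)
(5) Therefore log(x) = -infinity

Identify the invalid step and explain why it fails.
Step 3: Take log of both sides: log(x(x - 3)) = log(0)

Step 3 takes the logarithm of both sides, resulting in log(0) on the right side. The logarithm is only defined for positive numbers; log(0) is undefined (approaches negative infinity). This operation is invalid.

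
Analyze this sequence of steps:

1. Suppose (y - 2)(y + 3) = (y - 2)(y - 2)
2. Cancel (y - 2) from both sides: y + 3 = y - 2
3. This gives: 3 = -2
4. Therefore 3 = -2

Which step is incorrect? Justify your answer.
Step 2: Cancel (y - 2) from both sides: y + 3 = y - 2

Step 2 cancels (y - 2) from both sides. This is only valid if (y - 2) ≠ 0, i.e., y ≠ 2. When y = 2, both sides equal zero regardless of the other factors. The correct approach requires considering y = 2 as a separate case.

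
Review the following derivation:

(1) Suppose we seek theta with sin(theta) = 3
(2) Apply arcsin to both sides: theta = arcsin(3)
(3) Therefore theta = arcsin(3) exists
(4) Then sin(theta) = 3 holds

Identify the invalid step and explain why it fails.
Step 2: Apply arcsin to both sides: theta = arcsin(3)

Step 2 applies arcsin to 3. However, arcsin(x) is only defined for x in [-1, 1] because sin(theta) can only produce values in that range. Since |3| > 1, arcsin(3) is undefined. There is no angle whose sine equals 3.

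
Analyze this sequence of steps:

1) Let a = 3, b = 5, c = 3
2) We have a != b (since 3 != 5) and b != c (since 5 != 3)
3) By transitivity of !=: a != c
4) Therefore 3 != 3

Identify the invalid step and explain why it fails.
Step 3: By transitivity of !=: a != c

Step 3 incorrectly applies transitivity to the '!=' relation. Transitivity states: if a R b and b R c, then a R c. However, '!=' is not transitive. Counterexample: 3 != 5 and 5 != 3, but 3 = 3 (both equal 3). Transitivity holds for relations like <, <=, =, but not for !=.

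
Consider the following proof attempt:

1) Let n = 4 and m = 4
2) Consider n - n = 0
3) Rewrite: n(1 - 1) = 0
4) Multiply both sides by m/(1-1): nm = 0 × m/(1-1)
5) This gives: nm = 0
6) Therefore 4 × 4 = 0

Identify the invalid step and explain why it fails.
Step 4: Multiply both sides by m/(1-1): nm = 0 × m/(1-1)

Step 4 multiplies both sides by m/(1-1). However, 1-1 = 0, so this is multiplication by m/0, which is undefined. We cannot multiply by an undefined expression.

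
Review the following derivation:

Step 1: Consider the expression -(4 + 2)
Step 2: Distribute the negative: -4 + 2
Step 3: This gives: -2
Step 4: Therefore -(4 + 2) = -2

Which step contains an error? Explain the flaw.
Step 2: Distribute the negative: -4 + 2

Step 2 incorrectly distributes the negative sign. The correct distribution is -(4 + 2) = -4 - 2 = -6. The negative must be applied to both terms, not just the first. The error treats -(4 + 2) as -4 + 2, which equals -2 instead of -6.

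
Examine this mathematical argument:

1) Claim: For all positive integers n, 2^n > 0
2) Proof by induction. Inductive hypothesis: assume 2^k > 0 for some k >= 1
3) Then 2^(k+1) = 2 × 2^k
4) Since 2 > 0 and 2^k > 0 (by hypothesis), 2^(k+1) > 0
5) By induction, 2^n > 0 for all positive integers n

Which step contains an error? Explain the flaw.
Step 5: By induction, 2^n > 0 for all positive integers n

Step 5 concludes the proof by induction, but no base case was ever established. A valid induction proof requires: (1) a base case proving 2^1 > 0, and (2) an inductive step showing IF 2^k > 0 THEN 2^(k+1) > 0. Steps 2-4 correctly establish the inductive step, but without the base case the conclusion in step 5 does not follow.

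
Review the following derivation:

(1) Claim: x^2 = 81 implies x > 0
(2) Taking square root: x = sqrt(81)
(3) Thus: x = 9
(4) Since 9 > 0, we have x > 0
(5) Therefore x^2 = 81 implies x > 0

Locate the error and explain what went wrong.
Step 2: Taking square root: x = sqrt(81)

Step 2 takes the square root and assumes the positive root only. The equation x^2 = 81 actually has two solutions: x = 9 and x = -9. The proof silently assumes x > 0 without justification, then uses this assumption to conclude x > 0, which is circular. The counterexample x = -9 shows the claim is false.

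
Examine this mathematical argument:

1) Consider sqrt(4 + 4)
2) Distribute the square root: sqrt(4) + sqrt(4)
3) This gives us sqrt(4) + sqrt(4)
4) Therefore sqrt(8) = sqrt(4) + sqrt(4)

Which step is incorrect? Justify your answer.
Step 2: Distribute the square root: sqrt(4) + sqrt(4)

Step 2 incorrectly 'distributes' the square root over addition. The square root function does not distribute: sqrt(a + b) ≠ sqrt(a) + sqrt(b). In fact, sqrt(4 + 4) = sqrt(8) ≈ 2.8284, while sqrt(4) + sqrt(4) ≈ 4.0000.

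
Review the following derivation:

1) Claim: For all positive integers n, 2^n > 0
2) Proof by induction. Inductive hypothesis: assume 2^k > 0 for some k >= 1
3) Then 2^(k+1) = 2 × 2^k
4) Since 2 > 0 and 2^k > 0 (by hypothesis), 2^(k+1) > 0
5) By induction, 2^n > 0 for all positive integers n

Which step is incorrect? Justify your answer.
Step 5: By induction, 2^n > 0 for all positive integers n

Step 5 concludes the proof by induction, but no base case was ever established. A valid induction proof requires: (1) a base case proving 2^1 > 0, and (2) an inductive step showing IF 2^k > 0 THEN 2^(k+1) > 0. Steps 2-4 correctly establish the inductive step, but without the base case the conclusion in step 5 does not follow.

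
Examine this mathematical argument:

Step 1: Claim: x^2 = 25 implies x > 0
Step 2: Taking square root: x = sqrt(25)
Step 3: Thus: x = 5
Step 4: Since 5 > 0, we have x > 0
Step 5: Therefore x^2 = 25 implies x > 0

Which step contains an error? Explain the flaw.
Step 2: Taking square root: x = sqrt(25)

Step 2 takes the square root and assumes the positive root only. The equation x^2 = 25 actually has two solutions: x = 5 and x = -5. The proof silently assumes x > 0 without justification, then uses this assumption to conclude x > 0, which is circular. The counterexample x = -5 shows the claim is false.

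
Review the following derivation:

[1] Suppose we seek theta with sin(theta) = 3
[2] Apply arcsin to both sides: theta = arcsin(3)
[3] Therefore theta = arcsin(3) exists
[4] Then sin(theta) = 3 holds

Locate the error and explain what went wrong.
Step 2: Apply arcsin to both sides: theta = arcsin(3)

Step 2 applies arcsin to 3. However, arcsin(x) is only defined for x in [-1, 1] because sin(theta) can only produce values in that range. Since |3| > 1, arcsin(3) is undefined. There is no angle whose sine equals 3.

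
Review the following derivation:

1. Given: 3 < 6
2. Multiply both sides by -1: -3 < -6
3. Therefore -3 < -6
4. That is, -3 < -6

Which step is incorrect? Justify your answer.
Step 2: Multiply both sides by -1: -3 < -6

Step 2 multiplies both sides by -1 but fails to reverse the inequality sign. When multiplying (or dividing) an inequality by a negative number, the direction must be reversed. Since 3 < 6, we should get -3 > -6, i.e., -3 > -6.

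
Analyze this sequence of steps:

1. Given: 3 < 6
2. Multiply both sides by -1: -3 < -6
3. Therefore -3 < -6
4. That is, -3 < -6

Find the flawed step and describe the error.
Step 2: Multiply both sides by -1: -3 < -6

Step 2 multiplies both sides by -1 but fails to reverse the inequality sign. When multiplying (or dividing) an inequality by a negative number, the direction must be reversed. Since 3 < 6, we should get -3 > -6, i.e., -3 > -6.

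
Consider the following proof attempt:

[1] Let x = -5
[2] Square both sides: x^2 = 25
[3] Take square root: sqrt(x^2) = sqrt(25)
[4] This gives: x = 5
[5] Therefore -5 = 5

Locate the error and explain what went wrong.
Step 4: This gives: x = 5

Step 4 incorrectly states that sqrt(x^2) = x. The correct identity is sqrt(x^2) = |x|. Since x = -5 < 0, we have sqrt(x^2) = |-5| = 5, not x = -5.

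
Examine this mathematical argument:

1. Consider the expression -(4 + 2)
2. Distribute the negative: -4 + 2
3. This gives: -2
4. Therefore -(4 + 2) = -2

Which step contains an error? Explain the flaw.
Step 2: Distribute the negative: -4 + 2

Step 2 incorrectly distributes the negative sign. The correct distribution is -(4 + 2) = -4 - 2 = -6. The negative must be applied to both terms, not just the first. The error treats -(4 + 2) as -4 + 2, which equals -2 instead of -6.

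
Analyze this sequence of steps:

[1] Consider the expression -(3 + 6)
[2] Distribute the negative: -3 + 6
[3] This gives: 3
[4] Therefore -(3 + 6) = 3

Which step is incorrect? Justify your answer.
Step 2: Distribute the negative: -3 + 6

Step 2 incorrectly distributes the negative sign. The correct distribution is -(3 + 6) = -3 - 6 = -9. The negative must be applied to both terms, not just the first. The error treats -(3 + 6) as -3 + 6, which equals 3 instead of -9.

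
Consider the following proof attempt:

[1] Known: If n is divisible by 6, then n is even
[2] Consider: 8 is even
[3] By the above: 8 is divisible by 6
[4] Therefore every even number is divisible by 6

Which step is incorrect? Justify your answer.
Step 3: By the above: 8 is divisible by 6

Step 3 commits the fallacy of affirming the consequent. The known fact 'divisible by 6 → even' does NOT imply 'even → divisible by 6'. That would be the converse, which is false. For example, 8 is even but 8 ÷ 6 = 1.33, which is not an integer.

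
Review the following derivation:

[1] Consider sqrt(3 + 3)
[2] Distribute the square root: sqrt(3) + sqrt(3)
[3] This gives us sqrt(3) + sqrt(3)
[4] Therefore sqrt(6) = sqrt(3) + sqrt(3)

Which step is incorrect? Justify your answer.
Step 2: Distribute the square root: sqrt(3) + sqrt(3)

Step 2 incorrectly 'distributes' the square root over addition. The square root function does not distribute: sqrt(a + b) ≠ sqrt(a) + sqrt(b). In fact, sqrt(3 + 3) = sqrt(6) ≈ 2.4495, while sqrt(3) + sqrt(3) ≈ 3.4641.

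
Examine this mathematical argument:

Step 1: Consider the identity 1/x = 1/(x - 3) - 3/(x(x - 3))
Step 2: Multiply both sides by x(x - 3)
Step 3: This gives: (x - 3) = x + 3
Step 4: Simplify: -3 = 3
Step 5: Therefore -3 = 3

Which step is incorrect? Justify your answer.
Step 3: This gives: (x - 3) = x + 3

Step 3 makes a sign error when clearing denominators. Multiplying -3/(x(x - 3)) by x(x - 3) gives -3, not +3. The correct result is (x - 3) = x - 3, which is trivially true, not (x - 3) = x + 3. (Step 1 is a valid identity: 1/(x - 3) - 3/(x(x - 3)) = (x - 3)/(x(x - 3)) = 1/x.)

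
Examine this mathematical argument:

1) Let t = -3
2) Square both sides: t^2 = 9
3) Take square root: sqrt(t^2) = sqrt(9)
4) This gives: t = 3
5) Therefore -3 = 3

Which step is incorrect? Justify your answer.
Step 4: This gives: t = 3

Step 4 incorrectly states that sqrt(t^2) = t. The correct identity is sqrt(t^2) = |t|. Since t = -3 < 0, we have sqrt(t^2) = |-3| = 3, not t = -3.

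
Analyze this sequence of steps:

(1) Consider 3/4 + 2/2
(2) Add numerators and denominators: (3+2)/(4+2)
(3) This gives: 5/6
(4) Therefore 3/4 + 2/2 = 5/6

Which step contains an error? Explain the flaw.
Step 2: Add numerators and denominators: (3+2)/(4+2)

Step 2 incorrectly adds fractions by separately adding numerators and denominators. This is wrong. The correct method requires a common denominator: 3/4 + 2/2 = (3×2 + 2×4)/(4×2) = 14/8 = 7/4. The method used gives 5/6, which is different.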